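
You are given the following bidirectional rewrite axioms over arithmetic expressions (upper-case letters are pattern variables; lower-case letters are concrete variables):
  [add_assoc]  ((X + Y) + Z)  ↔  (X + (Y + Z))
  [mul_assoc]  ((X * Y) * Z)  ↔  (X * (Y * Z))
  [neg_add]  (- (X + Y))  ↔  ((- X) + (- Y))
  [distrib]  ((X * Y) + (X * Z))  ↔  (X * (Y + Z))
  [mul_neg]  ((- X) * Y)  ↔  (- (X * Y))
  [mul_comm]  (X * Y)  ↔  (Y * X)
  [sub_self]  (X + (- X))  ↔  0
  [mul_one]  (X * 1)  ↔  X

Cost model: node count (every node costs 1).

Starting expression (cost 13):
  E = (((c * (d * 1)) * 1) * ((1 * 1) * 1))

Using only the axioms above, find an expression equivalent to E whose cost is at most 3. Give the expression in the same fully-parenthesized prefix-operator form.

1. [mul_one →] (d * 1)  →  d;  E = (((c * d) * 1) * ((1 * 1) * 1))
2. [mul_one →] (1 * 1)  →  1;  E = (((c * d) * 1) * (1 * 1))
3. [mul_one →] ((c * d) * 1)  →  (c * d);  E = ((c * d) * (1 * 1))
4. [mul_one →] (1 * 1)  →  1;  E = ((c * d) * 1)
5. [mul_one →] ((c * d) * 1)  →  (c * d);  cost 3 ≤ 3, done

(c * d)   [cost 3]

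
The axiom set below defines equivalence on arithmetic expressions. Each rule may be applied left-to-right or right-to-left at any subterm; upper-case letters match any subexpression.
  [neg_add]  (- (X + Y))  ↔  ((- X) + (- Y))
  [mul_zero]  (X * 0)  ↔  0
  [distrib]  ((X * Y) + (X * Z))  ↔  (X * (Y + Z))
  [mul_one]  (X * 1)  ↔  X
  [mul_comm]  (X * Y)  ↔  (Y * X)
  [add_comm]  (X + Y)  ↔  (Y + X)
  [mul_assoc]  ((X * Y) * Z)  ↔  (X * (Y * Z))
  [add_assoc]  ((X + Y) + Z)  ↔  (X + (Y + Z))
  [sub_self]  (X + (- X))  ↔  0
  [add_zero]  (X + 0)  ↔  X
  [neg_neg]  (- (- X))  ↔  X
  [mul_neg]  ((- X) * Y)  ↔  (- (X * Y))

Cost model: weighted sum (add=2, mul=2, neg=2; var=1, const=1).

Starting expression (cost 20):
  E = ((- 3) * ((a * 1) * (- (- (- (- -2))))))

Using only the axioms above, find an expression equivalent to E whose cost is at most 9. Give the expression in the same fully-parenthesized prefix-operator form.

(1) (- (- (- -2)))  =[neg_neg →]=  (- -2)    ⊢ ((- 3) * ((a * 1) * (- (- -2))))
(2) (- (- -2))  =[neg_neg →]=  -2    ⊢ ((- 3) * ((a * 1) * -2))
(3) (a * 1)  =[mul_one →]=  a    ⊢ cost 9, within 9

((- 3) * (a * -2))   [cost 9]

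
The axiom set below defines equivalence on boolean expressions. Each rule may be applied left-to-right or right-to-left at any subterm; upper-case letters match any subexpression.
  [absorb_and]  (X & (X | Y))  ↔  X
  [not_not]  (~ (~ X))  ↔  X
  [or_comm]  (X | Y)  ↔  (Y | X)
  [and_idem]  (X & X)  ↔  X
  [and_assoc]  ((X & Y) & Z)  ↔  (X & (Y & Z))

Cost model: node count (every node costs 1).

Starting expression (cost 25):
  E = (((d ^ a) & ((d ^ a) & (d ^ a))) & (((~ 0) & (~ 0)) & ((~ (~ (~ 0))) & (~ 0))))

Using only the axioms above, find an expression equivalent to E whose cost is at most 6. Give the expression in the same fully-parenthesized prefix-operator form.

1. [not_not →] (~ (~ (~ 0)))  →  (~ 0);  E = (((d ^ a) & ((d ^ a) & (d ^ a))) & (((~ 0) & (~ 0)) & ((~ 0) & (~ 0))))
2. [and_idem →] (((~ 0) & (~ 0)) & ((~ 0) & (~ 0)))  →  ((~ 0) & (~ 0));  E = (((d ^ a) & ((d ^ a) & (d ^ a))) & ((~ 0) & (~ 0)))
3. [and_idem →] ((d ^ a) & (d ^ a))  →  (d ^ a);  E = (((d ^ a) & (d ^ a)) & ((~ 0) & (~ 0)))
4. [and_idem →] ((~ 0) & (~ 0))  →  (~ 0);  E = (((d ^ a) & (d ^ a)) & (~ 0))
5. [and_idem →] ((d ^ a) & (d ^ a))  →  (d ^ a);  cost 6 ≤ 6, done

((d ^ a) & (~ 0))   [cost 6]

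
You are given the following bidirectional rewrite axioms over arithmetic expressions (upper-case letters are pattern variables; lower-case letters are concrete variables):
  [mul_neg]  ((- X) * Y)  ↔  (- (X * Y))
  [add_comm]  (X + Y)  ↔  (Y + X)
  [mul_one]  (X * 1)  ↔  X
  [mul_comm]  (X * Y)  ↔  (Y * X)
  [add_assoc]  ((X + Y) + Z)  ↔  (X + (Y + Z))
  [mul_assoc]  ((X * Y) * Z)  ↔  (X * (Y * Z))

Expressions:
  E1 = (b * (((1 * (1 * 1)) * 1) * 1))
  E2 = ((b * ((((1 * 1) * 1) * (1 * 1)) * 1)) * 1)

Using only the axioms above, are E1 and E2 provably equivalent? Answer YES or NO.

step 1: mul_one (→) rewrites (1 * 1) into 1, now (b * (((1 * 1) * 1) * 1))
step 2: mul_one (→) rewrites (((1 * 1) * 1) * 1) into ((1 * 1) * 1), now (b * ((1 * 1) * 1))
step 3: mul_one (←) rewrites 1 into (1 * 1), now (b * ((1 * (1 * 1)) * 1))
step 4: mul_one (←) rewrites 1 into (1 * 1), now (b * (((1 * 1) * (1 * 1)) * 1))
step 5: mul_one (←) rewrites 1 into (1 * 1), now (b * ((((1 * 1) * 1) * (1 * 1)) * 1))
step 6: mul_one (←) rewrites (b * ((((1 * 1) * 1) * (1 * 1)) * 1)) into ((b * ((((1 * 1) * 1) * (1 * 1)) * 1)) * 1), which is E2

YES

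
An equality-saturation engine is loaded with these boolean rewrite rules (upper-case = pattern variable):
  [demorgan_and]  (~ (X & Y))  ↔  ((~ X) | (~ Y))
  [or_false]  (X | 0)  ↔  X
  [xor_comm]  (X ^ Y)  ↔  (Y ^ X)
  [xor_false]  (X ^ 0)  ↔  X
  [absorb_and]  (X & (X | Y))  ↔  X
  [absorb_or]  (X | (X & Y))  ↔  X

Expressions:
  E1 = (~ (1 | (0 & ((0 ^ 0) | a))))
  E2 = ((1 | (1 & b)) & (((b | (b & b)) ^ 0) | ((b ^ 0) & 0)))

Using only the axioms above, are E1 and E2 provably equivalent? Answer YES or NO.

NO

Every axiom is a valid identity, so a rewrite proof would force E1 and E2 to agree under every assignment.
At a=0, b=1: E1 = 0 but E2 = 1; they differ, so no derivation exists.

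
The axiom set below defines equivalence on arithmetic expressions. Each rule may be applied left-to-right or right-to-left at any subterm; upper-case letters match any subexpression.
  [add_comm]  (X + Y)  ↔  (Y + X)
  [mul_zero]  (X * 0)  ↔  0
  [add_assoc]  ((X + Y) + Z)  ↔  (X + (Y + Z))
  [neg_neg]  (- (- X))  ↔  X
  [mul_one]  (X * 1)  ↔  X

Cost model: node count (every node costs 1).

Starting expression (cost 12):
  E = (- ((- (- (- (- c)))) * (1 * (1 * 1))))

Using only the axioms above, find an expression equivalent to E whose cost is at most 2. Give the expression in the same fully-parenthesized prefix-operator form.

1. [neg_neg →] (- (- (- c)))  →  (- c);  E = (- ((- (- c)) * (1 * (1 * 1))))
2. [mul_one →] (1 * 1)  →  1;  E = (- ((- (- c)) * (1 * 1)))
3. [mul_one →] (1 * 1)  →  1;  E = (- ((- (- c)) * 1))
4. [mul_one →] ((- (- c)) * 1)  →  (- (- c));  E = (- (- (- c)))
5. [neg_neg →] (- (- c))  →  c;  cost 2 ≤ 2, done

(- c)   [cost 2]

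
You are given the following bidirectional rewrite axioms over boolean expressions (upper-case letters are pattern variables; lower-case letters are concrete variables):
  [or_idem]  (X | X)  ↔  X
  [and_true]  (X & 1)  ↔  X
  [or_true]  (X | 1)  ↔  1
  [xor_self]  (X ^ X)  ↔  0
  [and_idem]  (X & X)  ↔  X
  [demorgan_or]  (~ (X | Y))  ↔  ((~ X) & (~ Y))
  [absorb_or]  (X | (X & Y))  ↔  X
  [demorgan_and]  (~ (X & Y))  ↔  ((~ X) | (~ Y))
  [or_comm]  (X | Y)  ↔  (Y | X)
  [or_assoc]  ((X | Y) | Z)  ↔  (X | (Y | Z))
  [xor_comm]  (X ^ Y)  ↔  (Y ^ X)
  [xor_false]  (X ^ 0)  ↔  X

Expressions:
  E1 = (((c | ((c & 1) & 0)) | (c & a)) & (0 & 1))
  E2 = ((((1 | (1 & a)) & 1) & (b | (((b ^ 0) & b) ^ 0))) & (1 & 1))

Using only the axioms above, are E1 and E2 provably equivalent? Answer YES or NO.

NO

The axioms are sound identities: if E1 ↔* E2 then E1 and E2 evaluate identically under any assignment.
Under a=0, b=1, c=0: E1 evaluates to 0, E2 to 1. Distinct ⇒ no rewrite sequence connects them.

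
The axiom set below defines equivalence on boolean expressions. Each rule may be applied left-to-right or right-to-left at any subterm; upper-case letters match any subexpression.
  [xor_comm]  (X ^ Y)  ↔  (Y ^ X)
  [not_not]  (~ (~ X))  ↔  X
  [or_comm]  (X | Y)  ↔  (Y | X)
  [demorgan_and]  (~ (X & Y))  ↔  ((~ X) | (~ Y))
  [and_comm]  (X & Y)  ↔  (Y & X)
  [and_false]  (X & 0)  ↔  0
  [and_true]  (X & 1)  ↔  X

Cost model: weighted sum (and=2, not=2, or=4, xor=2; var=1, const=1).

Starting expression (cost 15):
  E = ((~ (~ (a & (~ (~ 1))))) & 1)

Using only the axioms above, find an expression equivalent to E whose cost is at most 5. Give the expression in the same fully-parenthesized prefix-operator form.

step 1: not_not (→) rewrites (~ (~ 1)) into 1, now ((~ (~ (a & 1))) & 1)
step 2: and_true (→) rewrites (a & 1) into a, now ((~ (~ a)) & 1)
step 3: and_true (→) rewrites ((~ (~ a)) & 1) into (~ (~ a)), reaching cost 5 (bound 5)

(~ (~ a))   [cost 5]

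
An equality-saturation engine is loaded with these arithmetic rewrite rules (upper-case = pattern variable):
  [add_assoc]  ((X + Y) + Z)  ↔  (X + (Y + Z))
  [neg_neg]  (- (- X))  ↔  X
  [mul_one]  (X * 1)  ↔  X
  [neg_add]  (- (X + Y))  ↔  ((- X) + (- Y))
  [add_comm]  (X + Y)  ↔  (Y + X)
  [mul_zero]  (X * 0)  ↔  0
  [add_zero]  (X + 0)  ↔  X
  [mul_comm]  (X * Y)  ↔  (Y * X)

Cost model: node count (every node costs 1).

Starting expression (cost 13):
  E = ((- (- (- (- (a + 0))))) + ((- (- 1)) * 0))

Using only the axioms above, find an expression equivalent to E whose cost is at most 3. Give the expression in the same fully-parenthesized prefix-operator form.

(- (- a))   [cost 3]

step 1: neg_neg (→) rewrites (- (- (- (a + 0)))) into (- (a + 0)), now ((- (- (a + 0))) + ((- (- 1)) * 0))
step 2: neg_neg (→) rewrites (- (- 1)) into 1, now ((- (- (a + 0))) + (1 * 0))
step 3: mul_comm (→) rewrites (1 * 0) into (0 * 1), now ((- (- (a + 0))) + (0 * 1))
step 4: mul_one (→) rewrites (0 * 1) into 0, now ((- (- (a + 0))) + 0)
step 5: add_zero (→) rewrites ((- (- (a + 0))) + 0) into (- (- (a + 0)))
step 6: add_zero (→) rewrites (a + 0) into a, reaching cost 3 (bound 3)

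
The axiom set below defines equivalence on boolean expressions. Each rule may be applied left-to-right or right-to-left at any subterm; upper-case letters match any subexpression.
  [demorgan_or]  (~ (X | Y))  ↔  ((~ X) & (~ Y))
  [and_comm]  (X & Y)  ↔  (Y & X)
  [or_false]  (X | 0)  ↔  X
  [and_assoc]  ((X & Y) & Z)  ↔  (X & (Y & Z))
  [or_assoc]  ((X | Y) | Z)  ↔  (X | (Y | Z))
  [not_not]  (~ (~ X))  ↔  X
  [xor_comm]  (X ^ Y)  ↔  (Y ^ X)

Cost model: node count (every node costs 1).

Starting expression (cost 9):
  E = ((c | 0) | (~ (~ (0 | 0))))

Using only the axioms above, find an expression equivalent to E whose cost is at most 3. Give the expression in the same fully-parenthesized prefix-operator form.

(c | 0)   [cost 3]

(1) (~ (~ (0 | 0)))  =[not_not →]=  (0 | 0)    ⊢ ((c | 0) | (0 | 0))
(2) (0 | 0)  =[or_false →]=  0    ⊢ ((c | 0) | 0)
(3) (c | 0)  =[or_false →]=  c    ⊢ cost 3, within 3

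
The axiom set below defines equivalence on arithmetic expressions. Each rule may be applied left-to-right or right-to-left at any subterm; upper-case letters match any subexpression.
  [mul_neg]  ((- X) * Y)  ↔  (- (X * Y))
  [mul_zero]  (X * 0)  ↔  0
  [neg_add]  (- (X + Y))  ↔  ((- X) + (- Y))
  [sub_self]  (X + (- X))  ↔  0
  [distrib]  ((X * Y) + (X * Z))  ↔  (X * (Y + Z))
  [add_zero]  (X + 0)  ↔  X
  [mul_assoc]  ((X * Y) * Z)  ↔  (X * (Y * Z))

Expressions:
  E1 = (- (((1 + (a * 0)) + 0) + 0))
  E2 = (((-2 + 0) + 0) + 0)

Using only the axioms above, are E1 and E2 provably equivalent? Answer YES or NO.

All listed rules preserve value, hence provable equivalence implies equal values everywhere; look for a separating assignment.
a=0 gives E1 ↦ -1, E2 ↦ -2; values differ ⇒ not provably equivalent.

NO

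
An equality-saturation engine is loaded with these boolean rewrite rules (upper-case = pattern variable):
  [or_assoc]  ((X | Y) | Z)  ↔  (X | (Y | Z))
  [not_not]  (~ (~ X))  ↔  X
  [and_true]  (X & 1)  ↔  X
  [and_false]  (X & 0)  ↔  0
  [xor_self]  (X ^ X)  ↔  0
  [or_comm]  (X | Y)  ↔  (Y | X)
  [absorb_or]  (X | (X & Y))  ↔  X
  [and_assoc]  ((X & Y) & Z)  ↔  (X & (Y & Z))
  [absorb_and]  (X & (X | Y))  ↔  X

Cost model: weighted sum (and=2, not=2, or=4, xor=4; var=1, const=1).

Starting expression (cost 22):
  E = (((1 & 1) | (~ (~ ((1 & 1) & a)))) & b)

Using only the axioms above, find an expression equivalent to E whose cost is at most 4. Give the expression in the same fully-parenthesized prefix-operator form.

(1 & b)   [cost 4]

(1) (~ (~ ((1 & 1) & a)))  =[not_not →]=  ((1 & 1) & a)    ⊢ (((1 & 1) | ((1 & 1) & a)) & b)
(2) ((1 & 1) | ((1 & 1) & a))  =[absorb_or →]=  (1 & 1)    ⊢ ((1 & 1) & b)
(3) (1 & 1)  =[and_true →]=  1    ⊢ cost 4, within 4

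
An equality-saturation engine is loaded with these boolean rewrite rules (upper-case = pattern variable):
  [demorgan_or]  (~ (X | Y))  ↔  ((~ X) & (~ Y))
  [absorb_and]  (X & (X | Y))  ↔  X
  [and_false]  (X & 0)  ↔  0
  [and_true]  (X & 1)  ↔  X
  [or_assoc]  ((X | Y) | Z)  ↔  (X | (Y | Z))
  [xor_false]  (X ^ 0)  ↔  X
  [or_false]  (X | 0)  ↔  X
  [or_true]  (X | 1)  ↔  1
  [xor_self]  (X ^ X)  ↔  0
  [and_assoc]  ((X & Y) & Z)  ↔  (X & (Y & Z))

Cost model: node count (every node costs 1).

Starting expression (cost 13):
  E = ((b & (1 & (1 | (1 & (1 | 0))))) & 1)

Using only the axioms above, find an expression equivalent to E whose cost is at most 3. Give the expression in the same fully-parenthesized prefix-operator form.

(b & 1)   [cost 3]

1. [absorb_and →] (1 & (1 | 0))  →  1;  E = ((b & (1 & (1 | 1))) & 1)
2. [absorb_and →] (1 & (1 | 1))  →  1;  E = ((b & 1) & 1)
3. [and_true →] (b & 1)  →  b;  cost 3 ≤ 3, done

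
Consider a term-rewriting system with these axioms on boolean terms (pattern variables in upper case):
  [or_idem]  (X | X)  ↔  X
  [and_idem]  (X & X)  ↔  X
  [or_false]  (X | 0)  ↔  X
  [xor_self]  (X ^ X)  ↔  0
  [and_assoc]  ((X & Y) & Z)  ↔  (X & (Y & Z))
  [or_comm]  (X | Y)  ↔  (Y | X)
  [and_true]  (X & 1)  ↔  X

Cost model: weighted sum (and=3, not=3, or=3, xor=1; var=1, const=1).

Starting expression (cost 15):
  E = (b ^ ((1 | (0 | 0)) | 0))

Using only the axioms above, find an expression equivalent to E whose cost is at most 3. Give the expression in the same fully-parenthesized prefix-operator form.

1. [or_false →] ((1 | (0 | 0)) | 0)  →  (1 | (0 | 0));  E = (b ^ (1 | (0 | 0)))
2. [or_idem →] (0 | 0)  →  0;  E = (b ^ (1 | 0))
3. [or_false →] (1 | 0)  →  1;  cost 3 ≤ 3, done

(b ^ 1)   [cost 3]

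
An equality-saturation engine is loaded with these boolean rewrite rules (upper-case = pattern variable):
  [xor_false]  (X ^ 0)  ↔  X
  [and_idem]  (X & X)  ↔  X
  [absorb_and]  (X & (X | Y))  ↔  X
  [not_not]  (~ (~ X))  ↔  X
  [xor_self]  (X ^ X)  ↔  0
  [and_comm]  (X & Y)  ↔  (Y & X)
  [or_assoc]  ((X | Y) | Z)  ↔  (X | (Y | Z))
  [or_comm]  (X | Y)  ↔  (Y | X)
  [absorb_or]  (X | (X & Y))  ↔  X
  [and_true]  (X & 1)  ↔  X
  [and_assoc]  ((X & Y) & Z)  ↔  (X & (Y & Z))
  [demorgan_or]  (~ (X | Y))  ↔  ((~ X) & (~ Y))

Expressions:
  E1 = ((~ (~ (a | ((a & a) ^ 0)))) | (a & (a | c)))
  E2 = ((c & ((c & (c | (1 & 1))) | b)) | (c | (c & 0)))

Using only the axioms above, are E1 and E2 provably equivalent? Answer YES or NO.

The axioms are sound identities: if E1 ↔* E2 then E1 and E2 evaluate identically under any assignment.
Under a=0, b=0, c=1: E1 evaluates to 0, E2 to 1. Distinct ⇒ no rewrite sequence connects them.

NO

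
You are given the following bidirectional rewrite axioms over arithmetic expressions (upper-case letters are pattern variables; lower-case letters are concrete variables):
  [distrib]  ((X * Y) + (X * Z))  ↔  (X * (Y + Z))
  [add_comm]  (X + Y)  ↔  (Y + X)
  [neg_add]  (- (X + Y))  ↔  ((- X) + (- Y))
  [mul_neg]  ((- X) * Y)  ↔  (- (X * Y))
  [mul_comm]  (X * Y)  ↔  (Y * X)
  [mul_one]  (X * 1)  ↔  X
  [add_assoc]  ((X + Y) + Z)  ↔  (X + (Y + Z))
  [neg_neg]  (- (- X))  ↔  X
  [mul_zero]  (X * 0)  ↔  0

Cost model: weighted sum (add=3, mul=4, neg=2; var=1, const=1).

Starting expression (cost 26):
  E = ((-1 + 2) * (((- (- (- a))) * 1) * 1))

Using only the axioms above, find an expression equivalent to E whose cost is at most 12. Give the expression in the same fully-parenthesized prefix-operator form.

1. [neg_neg →] (- (- a))  →  a;  E = ((-1 + 2) * (((- a) * 1) * 1))
2. [mul_one →] ((- a) * 1)  →  (- a);  E = ((-1 + 2) * ((- a) * 1))
3. [mul_one →] ((- a) * 1)  →  (- a);  cost 12 ≤ 12, done

((-1 + 2) * (- a))   [cost 12]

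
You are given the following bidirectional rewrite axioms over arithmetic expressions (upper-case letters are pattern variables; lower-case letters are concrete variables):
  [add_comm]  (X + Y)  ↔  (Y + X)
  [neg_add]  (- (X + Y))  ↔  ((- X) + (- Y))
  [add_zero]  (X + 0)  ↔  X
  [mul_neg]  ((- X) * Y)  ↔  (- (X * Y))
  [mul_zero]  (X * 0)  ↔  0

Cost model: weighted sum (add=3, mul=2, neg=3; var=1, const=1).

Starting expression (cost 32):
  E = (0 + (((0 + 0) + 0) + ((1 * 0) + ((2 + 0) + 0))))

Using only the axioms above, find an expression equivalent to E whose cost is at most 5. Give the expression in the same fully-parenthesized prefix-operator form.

step 1: add_zero (→) rewrites (2 + 0) into 2, now (0 + (((0 + 0) + 0) + ((1 * 0) + (2 + 0))))
step 2: add_zero (→) rewrites (0 + 0) into 0, now (0 + ((0 + 0) + ((1 * 0) + (2 + 0))))
step 3: add_zero (→) rewrites (0 + 0) into 0, now (0 + (0 + ((1 * 0) + (2 + 0))))
step 4: add_comm (→) rewrites (0 + ((1 * 0) + (2 + 0))) into (((1 * 0) + (2 + 0)) + 0), now (0 + (((1 * 0) + (2 + 0)) + 0))
step 5: add_comm (→) rewrites (0 + (((1 * 0) + (2 + 0)) + 0)) into ((((1 * 0) + (2 + 0)) + 0) + 0)
step 6: add_zero (→) rewrites ((((1 * 0) + (2 + 0)) + 0) + 0) into (((1 * 0) + (2 + 0)) + 0)
step 7: mul_zero (→) rewrites (1 * 0) into 0, now ((0 + (2 + 0)) + 0)
step 8: add_zero (→) rewrites (2 + 0) into 2, now ((0 + 2) + 0)
step 9: add_zero (→) rewrites ((0 + 2) + 0) into (0 + 2), reaching cost 5 (bound 5)

(0 + 2)   [cost 5]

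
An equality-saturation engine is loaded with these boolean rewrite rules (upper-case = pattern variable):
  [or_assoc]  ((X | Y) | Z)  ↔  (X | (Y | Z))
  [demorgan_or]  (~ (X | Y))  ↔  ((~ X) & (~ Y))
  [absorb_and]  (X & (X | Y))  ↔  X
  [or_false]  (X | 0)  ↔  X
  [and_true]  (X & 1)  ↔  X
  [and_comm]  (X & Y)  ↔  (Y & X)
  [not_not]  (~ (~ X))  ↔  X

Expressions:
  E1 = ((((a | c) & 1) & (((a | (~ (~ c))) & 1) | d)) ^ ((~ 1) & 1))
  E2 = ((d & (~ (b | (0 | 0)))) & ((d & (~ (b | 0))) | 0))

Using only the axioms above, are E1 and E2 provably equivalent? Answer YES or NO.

Every axiom is a valid identity, so a rewrite proof would force E1 and E2 to agree under every assignment.
At a=0, b=0, c=0, d=1: E1 = 0 but E2 = 1; they differ, so no derivation exists.

NO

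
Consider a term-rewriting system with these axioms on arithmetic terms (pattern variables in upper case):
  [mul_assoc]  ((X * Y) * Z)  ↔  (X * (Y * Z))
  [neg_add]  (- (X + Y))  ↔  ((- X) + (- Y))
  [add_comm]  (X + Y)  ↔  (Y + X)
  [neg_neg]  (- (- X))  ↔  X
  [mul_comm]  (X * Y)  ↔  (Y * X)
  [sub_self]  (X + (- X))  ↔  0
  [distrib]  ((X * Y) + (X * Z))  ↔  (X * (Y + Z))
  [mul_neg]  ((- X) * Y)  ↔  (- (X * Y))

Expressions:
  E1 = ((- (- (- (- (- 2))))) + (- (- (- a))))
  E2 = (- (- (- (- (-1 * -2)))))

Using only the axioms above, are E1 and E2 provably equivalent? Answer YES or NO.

NO

All listed rules preserve value, hence provable equivalence implies equal values everywhere; look for a separating assignment.
a=0 gives E1 ↦ -2, E2 ↦ 2; values differ ⇒ not provably equivalent.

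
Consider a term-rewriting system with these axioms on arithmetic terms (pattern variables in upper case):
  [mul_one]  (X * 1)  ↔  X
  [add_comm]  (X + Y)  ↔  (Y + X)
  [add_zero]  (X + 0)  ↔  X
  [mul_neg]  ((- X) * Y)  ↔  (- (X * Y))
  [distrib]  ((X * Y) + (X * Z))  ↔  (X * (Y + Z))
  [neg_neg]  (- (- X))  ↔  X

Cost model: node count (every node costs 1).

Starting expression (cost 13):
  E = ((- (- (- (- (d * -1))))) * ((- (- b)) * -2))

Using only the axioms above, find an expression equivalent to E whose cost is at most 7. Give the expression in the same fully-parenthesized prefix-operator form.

((d * -1) * (b * -2))   [cost 7]

(1) (- (- (d * -1)))  =[neg_neg →]=  (d * -1)    ⊢ ((- (- (d * -1))) * ((- (- b)) * -2))
(2) (- (- (d * -1)))  =[neg_neg →]=  (d * -1)    ⊢ ((d * -1) * ((- (- b)) * -2))
(3) (- (- b))  =[neg_neg →]=  b    ⊢ cost 7, within 7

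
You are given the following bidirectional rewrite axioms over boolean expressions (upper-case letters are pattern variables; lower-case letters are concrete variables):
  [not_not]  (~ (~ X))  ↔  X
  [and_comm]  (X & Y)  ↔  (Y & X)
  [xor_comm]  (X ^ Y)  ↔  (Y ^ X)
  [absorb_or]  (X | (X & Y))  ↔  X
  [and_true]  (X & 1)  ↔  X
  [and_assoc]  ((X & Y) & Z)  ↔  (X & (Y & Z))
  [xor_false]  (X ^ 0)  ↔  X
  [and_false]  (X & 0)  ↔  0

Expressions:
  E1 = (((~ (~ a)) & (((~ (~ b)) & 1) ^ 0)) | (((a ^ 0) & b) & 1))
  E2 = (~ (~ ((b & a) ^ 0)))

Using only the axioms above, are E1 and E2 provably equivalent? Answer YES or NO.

YES

step 1: not_not (→) rewrites (~ (~ b)) into b, now (((~ (~ a)) & ((b & 1) ^ 0)) | (((a ^ 0) & b) & 1))
step 2: xor_false (→) rewrites (a ^ 0) into a, now (((~ (~ a)) & ((b & 1) ^ 0)) | ((a & b) & 1))
step 3: xor_false (→) rewrites ((b & 1) ^ 0) into (b & 1), now (((~ (~ a)) & (b & 1)) | ((a & b) & 1))
step 4: not_not (→) rewrites (~ (~ a)) into a, now ((a & (b & 1)) | ((a & b) & 1))
step 5: and_true (→) rewrites (b & 1) into b, now ((a & b) | ((a & b) & 1))
step 6: absorb_or (→) rewrites ((a & b) | ((a & b) & 1)) into (a & b)
step 7: and_comm (→) rewrites (a & b) into (b & a)
step 8: xor_false (←) rewrites (b & a) into ((b & a) ^ 0)
step 9: not_not (←) rewrites ((b & a) ^ 0) into (~ (~ ((b & a) ^ 0))), which is E2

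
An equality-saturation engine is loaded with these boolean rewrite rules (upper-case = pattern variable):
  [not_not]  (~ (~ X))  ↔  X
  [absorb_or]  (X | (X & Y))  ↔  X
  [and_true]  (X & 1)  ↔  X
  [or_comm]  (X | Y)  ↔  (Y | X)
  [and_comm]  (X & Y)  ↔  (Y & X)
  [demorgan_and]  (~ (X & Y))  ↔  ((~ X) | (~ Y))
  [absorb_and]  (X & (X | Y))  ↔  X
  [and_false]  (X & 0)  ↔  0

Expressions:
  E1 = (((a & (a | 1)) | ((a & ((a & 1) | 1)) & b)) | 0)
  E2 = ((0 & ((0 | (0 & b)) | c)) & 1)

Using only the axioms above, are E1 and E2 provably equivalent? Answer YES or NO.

NO

All listed rules preserve value, hence provable equivalence implies equal values everywhere; look for a separating assignment.
a=1, b=0, c=0 gives E1 ↦ 1, E2 ↦ 0; values differ ⇒ not provably equivalent.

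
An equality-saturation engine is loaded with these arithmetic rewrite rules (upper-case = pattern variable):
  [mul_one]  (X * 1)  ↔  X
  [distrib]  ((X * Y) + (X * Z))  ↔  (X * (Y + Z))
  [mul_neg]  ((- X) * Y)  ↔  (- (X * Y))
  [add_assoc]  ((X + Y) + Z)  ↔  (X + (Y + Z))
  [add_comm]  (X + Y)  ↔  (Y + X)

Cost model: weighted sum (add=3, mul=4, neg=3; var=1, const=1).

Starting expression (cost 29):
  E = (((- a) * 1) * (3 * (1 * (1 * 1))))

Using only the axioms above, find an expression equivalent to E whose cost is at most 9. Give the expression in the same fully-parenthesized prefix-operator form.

step 1: mul_one (→) rewrites (1 * 1) into 1, now (((- a) * 1) * (3 * (1 * 1)))
step 2: mul_one (→) rewrites (1 * 1) into 1, now (((- a) * 1) * (3 * 1))
step 3: mul_one (→) rewrites ((- a) * 1) into (- a), now ((- a) * (3 * 1))
step 4: mul_one (→) rewrites (3 * 1) into 3, reaching cost 9 (bound 9)

((- a) * 3)   [cost 9]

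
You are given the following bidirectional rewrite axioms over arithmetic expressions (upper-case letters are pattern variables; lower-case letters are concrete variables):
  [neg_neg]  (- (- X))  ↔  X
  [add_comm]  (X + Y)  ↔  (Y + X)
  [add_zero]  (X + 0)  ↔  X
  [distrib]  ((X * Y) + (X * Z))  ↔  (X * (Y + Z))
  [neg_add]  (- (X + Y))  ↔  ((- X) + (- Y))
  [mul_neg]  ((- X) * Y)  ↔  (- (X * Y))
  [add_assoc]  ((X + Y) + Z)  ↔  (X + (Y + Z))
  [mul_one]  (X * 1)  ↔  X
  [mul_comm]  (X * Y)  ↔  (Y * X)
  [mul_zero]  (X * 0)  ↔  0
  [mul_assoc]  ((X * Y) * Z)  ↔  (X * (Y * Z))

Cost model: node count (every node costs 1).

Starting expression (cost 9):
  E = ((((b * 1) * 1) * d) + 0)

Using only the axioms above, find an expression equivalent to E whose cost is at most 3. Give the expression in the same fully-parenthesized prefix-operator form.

(1) ((((b * 1) * 1) * d) + 0)  =[add_zero →]=  (((b * 1) * 1) * d)
(2) (b * 1)  =[mul_one →]=  b    ⊢ ((b * 1) * d)
(3) (b * 1)  =[mul_one →]=  b    ⊢ cost 3, within 3

(b * d)   [cost 3]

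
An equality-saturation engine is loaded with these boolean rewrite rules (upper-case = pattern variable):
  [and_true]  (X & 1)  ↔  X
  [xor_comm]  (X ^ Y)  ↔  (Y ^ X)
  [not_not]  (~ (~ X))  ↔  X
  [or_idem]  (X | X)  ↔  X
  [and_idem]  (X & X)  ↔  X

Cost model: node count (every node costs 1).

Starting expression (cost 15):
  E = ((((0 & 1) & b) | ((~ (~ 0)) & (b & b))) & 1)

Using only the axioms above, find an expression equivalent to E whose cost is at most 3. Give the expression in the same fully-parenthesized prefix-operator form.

(0 & b)   [cost 3]

step 1: not_not (→) rewrites (~ (~ 0)) into 0, now ((((0 & 1) & b) | (0 & (b & b))) & 1)
step 2: and_true (→) rewrites (0 & 1) into 0, now (((0 & b) | (0 & (b & b))) & 1)
step 3: and_idem (→) rewrites (b & b) into b, now (((0 & b) | (0 & b)) & 1)
step 4: or_idem (→) rewrites ((0 & b) | (0 & b)) into (0 & b), now ((0 & b) & 1)
step 5: and_true (→) rewrites ((0 & b) & 1) into (0 & b), reaching cost 3 (bound 3)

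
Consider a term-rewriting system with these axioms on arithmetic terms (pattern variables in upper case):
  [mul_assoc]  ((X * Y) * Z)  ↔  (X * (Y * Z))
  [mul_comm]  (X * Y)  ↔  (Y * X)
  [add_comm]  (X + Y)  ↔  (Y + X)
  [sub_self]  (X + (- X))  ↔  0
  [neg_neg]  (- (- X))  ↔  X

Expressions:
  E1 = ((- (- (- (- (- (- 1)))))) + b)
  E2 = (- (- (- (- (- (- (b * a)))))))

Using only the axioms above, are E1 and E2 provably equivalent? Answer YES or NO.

The axioms are sound identities: if E1 ↔* E2 then E1 and E2 evaluate identically under any assignment.
Under a=0, b=0: E1 evaluates to 1, E2 to 0. Distinct ⇒ no rewrite sequence connects them.

NO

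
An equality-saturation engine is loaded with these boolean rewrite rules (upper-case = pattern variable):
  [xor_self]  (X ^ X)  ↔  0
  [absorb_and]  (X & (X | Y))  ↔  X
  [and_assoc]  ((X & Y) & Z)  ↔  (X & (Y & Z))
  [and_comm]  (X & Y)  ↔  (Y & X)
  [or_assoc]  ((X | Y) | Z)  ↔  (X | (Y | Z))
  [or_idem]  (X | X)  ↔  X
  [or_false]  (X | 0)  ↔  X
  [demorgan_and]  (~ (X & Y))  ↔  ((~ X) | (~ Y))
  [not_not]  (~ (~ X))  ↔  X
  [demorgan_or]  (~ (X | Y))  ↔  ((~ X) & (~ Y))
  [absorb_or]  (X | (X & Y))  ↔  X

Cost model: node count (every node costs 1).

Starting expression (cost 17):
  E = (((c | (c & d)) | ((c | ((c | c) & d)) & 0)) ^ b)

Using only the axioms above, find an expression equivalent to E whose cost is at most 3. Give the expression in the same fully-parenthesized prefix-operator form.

(c ^ b)   [cost 3]

(1) (c | c)  =[or_idem →]=  c    ⊢ (((c | (c & d)) | ((c | (c & d)) & 0)) ^ b)
(2) ((c | (c & d)) | ((c | (c & d)) & 0))  =[absorb_or →]=  (c | (c & d))    ⊢ ((c | (c & d)) ^ b)
(3) (c | (c & d))  =[absorb_or →]=  c    ⊢ cost 3, within 3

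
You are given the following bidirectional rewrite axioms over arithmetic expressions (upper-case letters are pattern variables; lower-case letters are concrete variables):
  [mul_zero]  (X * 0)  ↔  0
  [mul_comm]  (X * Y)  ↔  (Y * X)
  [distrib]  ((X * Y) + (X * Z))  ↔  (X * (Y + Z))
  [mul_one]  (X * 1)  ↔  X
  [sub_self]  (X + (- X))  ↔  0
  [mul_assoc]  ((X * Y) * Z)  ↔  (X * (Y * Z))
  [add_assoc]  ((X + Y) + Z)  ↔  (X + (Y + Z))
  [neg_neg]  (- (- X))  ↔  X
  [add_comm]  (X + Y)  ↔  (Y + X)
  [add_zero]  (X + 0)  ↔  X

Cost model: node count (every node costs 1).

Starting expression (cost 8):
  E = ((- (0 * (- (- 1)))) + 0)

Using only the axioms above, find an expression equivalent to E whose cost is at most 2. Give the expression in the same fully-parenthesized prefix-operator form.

(- 0)   [cost 2]

1. [add_zero →] ((- (0 * (- (- 1)))) + 0)  →  (- (0 * (- (- 1))))
2. [neg_neg →] (- (- 1))  →  1;  E = (- (0 * 1))
3. [mul_one →] (0 * 1)  →  0;  cost 2 ≤ 2, done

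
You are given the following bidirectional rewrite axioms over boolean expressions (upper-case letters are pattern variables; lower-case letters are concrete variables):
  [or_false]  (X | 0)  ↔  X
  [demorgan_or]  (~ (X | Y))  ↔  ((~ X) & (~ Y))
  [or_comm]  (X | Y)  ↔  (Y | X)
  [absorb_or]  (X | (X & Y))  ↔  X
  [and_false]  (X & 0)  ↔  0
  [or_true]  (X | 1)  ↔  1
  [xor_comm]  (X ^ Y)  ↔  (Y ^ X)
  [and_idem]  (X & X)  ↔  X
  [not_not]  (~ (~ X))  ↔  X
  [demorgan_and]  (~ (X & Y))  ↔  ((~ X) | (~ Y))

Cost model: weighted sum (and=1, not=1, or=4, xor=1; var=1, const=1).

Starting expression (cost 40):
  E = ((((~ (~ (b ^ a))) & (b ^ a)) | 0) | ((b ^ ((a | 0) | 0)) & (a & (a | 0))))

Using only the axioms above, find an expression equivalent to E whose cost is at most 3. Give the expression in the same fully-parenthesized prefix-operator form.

(b ^ a)   [cost 3]

(1) (((~ (~ (b ^ a))) & (b ^ a)) | 0)  =[or_false →]=  ((~ (~ (b ^ a))) & (b ^ a))    ⊢ (((~ (~ (b ^ a))) & (b ^ a)) | ((b ^ ((a | 0) | 0)) & (a & (a | 0))))
(2) ((a | 0) | 0)  =[or_false →]=  (a | 0)    ⊢ (((~ (~ (b ^ a))) & (b ^ a)) | ((b ^ (a | 0)) & (a & (a | 0))))
(3) (~ (~ (b ^ a)))  =[not_not →]=  (b ^ a)    ⊢ (((b ^ a) & (b ^ a)) | ((b ^ (a | 0)) & (a & (a | 0))))
(4) ((b ^ a) & (b ^ a))  =[and_idem →]=  (b ^ a)    ⊢ ((b ^ a) | ((b ^ (a | 0)) & (a & (a | 0))))
(5) (a | 0)  =[or_false →]=  a    ⊢ ((b ^ a) | ((b ^ (a | 0)) & (a & a)))
(6) (a & a)  =[and_idem →]=  a    ⊢ ((b ^ a) | ((b ^ (a | 0)) & a))
(7) (a | 0)  =[or_false →]=  a    ⊢ ((b ^ a) | ((b ^ a) & a))
(8) ((b ^ a) | ((b ^ a) & a))  =[absorb_or →]=  (b ^ a)    ⊢ cost 3, within 3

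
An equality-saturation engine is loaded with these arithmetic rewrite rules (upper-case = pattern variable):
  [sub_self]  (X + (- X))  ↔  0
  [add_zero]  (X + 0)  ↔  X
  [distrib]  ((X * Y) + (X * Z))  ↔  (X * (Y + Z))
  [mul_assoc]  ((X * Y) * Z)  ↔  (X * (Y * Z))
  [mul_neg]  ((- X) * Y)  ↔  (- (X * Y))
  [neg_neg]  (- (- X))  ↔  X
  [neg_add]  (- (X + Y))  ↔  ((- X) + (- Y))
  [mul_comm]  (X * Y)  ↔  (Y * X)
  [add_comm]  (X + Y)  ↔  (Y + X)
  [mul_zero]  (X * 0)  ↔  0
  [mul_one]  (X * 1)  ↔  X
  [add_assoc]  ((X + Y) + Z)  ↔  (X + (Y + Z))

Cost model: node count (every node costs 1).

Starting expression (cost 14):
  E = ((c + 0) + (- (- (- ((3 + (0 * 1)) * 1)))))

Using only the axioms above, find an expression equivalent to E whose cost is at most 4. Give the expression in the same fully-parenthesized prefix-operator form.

1. [neg_neg →] (- (- (- ((3 + (0 * 1)) * 1))))  →  (- ((3 + (0 * 1)) * 1));  E = ((c + 0) + (- ((3 + (0 * 1)) * 1)))
2. [mul_one →] (0 * 1)  →  0;  E = ((c + 0) + (- ((3 + 0) * 1)))
3. [add_zero →] (3 + 0)  →  3;  E = ((c + 0) + (- (3 * 1)))
4. [add_zero →] (c + 0)  →  c;  E = (c + (- (3 * 1)))
5. [mul_one →] (3 * 1)  →  3;  cost 4 ≤ 4, done

(c + (- 3))   [cost 4]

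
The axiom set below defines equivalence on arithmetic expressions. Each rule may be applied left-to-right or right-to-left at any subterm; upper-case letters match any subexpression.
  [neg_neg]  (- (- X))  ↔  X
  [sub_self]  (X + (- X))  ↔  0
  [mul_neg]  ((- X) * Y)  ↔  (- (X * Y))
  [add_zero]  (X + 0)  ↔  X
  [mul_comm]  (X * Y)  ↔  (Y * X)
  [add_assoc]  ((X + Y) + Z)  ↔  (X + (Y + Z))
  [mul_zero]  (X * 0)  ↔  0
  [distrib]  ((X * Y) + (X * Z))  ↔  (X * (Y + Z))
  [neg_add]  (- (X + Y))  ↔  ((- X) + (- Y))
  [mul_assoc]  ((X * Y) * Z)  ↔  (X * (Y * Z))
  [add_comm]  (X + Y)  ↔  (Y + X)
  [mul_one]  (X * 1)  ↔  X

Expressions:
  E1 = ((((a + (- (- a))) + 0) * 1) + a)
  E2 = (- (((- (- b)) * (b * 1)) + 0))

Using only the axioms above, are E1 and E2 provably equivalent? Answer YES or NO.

NO

The axioms are sound identities: if E1 ↔* E2 then E1 and E2 evaluate identically under any assignment.
Under a=0, b=1: E1 evaluates to 0, E2 to -1. Distinct ⇒ no rewrite sequence connects them.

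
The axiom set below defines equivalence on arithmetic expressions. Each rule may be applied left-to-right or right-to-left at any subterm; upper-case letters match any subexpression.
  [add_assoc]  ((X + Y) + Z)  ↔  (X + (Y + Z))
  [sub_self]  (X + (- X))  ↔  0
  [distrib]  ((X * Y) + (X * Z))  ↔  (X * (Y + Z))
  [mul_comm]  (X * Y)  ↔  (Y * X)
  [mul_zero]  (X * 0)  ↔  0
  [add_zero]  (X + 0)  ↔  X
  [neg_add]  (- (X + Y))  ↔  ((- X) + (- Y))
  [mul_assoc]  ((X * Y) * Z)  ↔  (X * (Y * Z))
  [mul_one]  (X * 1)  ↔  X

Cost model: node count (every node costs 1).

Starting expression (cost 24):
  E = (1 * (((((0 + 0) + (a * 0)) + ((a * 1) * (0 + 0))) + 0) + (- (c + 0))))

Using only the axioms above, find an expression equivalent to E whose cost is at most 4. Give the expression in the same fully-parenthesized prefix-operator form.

(0 + (- c))   [cost 4]

(1) ((((0 + 0) + (a * 0)) + ((a * 1) * (0 + 0))) + 0)  =[add_zero →]=  (((0 + 0) + (a * 0)) + ((a * 1) * (0 + 0)))    ⊢ (1 * ((((0 + 0) + (a * 0)) + ((a * 1) * (0 + 0))) + (- (c + 0))))
(2) (a * 0)  =[mul_zero →]=  0    ⊢ (1 * ((((0 + 0) + 0) + ((a * 1) * (0 + 0))) + (- (c + 0))))
(3) (1 * ((((0 + 0) + 0) + ((a * 1) * (0 + 0))) + (- (c + 0))))  =[mul_comm →]=  (((((0 + 0) + 0) + ((a * 1) * (0 + 0))) + (- (c + 0))) * 1)
(4) (a * 1)  =[mul_one →]=  a    ⊢ (((((0 + 0) + 0) + (a * (0 + 0))) + (- (c + 0))) * 1)
(5) (0 + 0)  =[add_zero →]=  0    ⊢ ((((0 + 0) + (a * (0 + 0))) + (- (c + 0))) * 1)
(6) (0 + 0)  =[add_zero →]=  0    ⊢ ((((0 + 0) + (a * 0)) + (- (c + 0))) * 1)
(7) (a * 0)  =[mul_zero →]=  0    ⊢ ((((0 + 0) + 0) + (- (c + 0))) * 1)
(8) ((((0 + 0) + 0) + (- (c + 0))) * 1)  =[mul_one →]=  (((0 + 0) + 0) + (- (c + 0)))
(9) (c + 0)  =[add_zero →]=  c    ⊢ (((0 + 0) + 0) + (- c))
(10) ((0 + 0) + 0)  =[add_zero →]=  (0 + 0)    ⊢ ((0 + 0) + (- c))
(11) (0 + 0)  =[add_zero →]=  0    ⊢ cost 4, within 4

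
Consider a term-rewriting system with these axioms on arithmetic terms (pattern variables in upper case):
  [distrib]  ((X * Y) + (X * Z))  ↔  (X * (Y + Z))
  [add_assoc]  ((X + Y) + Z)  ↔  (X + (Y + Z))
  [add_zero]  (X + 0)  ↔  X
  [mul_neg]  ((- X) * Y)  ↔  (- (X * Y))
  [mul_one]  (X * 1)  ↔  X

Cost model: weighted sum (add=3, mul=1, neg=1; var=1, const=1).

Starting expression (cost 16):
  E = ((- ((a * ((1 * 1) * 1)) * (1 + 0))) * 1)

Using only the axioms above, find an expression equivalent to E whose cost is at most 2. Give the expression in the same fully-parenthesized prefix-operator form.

(- a)   [cost 2]

(1) ((- ((a * ((1 * 1) * 1)) * (1 + 0))) * 1)  =[mul_one →]=  (- ((a * ((1 * 1) * 1)) * (1 + 0)))
(2) ((1 * 1) * 1)  =[mul_one →]=  (1 * 1)    ⊢ (- ((a * (1 * 1)) * (1 + 0)))
(3) (1 + 0)  =[add_zero →]=  1    ⊢ (- ((a * (1 * 1)) * 1))
(4) ((a * (1 * 1)) * 1)  =[mul_one →]=  (a * (1 * 1))    ⊢ (- (a * (1 * 1)))
(5) (1 * 1)  =[mul_one →]=  1    ⊢ (- (a * 1))
(6) (a * 1)  =[mul_one →]=  a    ⊢ cost 2, within 2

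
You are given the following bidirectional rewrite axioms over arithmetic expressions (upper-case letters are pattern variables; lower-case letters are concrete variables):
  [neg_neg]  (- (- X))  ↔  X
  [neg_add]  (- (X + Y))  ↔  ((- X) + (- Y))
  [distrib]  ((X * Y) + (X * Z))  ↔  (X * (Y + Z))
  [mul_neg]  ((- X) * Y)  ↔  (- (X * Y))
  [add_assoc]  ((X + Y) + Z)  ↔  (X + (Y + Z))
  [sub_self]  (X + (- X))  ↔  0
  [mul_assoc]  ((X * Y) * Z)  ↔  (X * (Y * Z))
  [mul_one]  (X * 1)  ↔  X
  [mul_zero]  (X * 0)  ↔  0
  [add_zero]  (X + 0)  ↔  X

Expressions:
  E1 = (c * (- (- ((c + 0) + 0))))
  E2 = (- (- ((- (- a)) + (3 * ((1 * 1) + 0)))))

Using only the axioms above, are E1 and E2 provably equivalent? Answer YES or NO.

All listed rules preserve value, hence provable equivalence implies equal values everywhere; look for a separating assignment.
a=0, c=0 gives E1 ↦ 0, E2 ↦ 3; values differ ⇒ not provably equivalent.

NO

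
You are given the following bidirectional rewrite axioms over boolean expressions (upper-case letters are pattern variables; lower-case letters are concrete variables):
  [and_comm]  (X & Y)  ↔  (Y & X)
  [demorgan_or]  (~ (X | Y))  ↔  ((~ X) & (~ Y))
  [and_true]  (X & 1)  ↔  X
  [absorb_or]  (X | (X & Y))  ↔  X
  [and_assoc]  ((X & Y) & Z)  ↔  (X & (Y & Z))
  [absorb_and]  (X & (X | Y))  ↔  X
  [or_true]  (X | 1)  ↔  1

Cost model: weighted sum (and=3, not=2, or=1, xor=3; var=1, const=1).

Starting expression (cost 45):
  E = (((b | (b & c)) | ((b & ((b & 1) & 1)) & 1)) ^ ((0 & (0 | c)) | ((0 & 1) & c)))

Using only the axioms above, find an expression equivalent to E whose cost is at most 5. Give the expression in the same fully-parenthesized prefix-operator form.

(b ^ 0)   [cost 5]

step 1: and_true (→) rewrites ((b & ((b & 1) & 1)) & 1) into (b & ((b & 1) & 1)), now (((b | (b & c)) | (b & ((b & 1) & 1))) ^ ((0 & (0 | c)) | ((0 & 1) & c)))
step 2: and_true (→) rewrites (b & 1) into b, now (((b | (b & c)) | (b & (b & 1))) ^ ((0 & (0 | c)) | ((0 & 1) & c)))
step 3: absorb_and (→) rewrites (0 & (0 | c)) into 0, now (((b | (b & c)) | (b & (b & 1))) ^ (0 | ((0 & 1) & c)))
step 4: and_true (→) rewrites (b & 1) into b, now (((b | (b & c)) | (b & b)) ^ (0 | ((0 & 1) & c)))
step 5: absorb_or (→) rewrites (b | (b & c)) into b, now ((b | (b & b)) ^ (0 | ((0 & 1) & c)))
step 6: and_true (→) rewrites (0 & 1) into 0, now ((b | (b & b)) ^ (0 | (0 & c)))
step 7: absorb_or (→) rewrites (b | (b & b)) into b, now (b ^ (0 | (0 & c)))
step 8: absorb_or (→) rewrites (0 | (0 & c)) into 0, reaching cost 5 (bound 5)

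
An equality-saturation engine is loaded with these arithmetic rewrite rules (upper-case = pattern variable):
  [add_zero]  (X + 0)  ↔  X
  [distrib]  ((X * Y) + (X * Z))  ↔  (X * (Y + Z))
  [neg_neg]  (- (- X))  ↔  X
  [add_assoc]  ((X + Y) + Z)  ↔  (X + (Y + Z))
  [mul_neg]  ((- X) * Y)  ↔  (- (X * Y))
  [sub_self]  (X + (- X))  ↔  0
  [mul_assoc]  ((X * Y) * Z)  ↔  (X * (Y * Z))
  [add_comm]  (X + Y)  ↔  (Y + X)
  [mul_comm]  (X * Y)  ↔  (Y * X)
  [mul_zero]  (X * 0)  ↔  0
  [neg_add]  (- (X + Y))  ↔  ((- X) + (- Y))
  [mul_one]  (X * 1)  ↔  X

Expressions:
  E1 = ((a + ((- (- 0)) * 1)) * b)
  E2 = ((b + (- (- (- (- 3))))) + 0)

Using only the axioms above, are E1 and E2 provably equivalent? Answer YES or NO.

NO

The axioms are sound identities: if E1 ↔* E2 then E1 and E2 evaluate identically under any assignment.
Under a=0, b=0: E1 evaluates to 0, E2 to 3. Distinct ⇒ no rewrite sequence connects them.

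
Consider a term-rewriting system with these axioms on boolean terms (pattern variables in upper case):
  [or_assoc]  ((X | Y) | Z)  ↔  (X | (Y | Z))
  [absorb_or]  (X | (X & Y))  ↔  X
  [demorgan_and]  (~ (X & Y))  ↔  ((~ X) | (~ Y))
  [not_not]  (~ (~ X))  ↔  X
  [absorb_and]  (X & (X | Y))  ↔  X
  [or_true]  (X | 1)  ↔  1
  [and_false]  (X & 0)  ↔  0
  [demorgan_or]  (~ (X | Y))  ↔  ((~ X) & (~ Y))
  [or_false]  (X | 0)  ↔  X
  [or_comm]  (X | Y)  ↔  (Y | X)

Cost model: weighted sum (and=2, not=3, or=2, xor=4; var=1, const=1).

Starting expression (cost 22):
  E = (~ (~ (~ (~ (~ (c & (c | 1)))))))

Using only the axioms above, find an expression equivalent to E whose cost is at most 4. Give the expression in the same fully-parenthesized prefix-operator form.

1. [absorb_and →] (c & (c | 1))  →  c;  E = (~ (~ (~ (~ (~ c)))))
2. [not_not →] (~ (~ c))  →  c;  E = (~ (~ (~ c)))
3. [not_not →] (~ (~ (~ c)))  →  (~ c);  cost 4 ≤ 4, done

(~ c)   [cost 4]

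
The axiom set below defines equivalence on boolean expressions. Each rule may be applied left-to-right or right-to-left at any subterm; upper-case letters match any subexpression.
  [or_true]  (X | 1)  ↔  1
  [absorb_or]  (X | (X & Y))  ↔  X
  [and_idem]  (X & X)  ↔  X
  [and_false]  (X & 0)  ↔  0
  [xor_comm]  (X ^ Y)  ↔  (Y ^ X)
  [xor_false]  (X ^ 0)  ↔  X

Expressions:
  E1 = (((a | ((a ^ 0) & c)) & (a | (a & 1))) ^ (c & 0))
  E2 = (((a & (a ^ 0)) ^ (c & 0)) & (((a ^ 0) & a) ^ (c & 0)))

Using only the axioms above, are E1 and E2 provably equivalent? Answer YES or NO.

YES

1. [xor_false →] (a ^ 0)  →  a;  E1 = (((a | (a & c)) & (a | (a & 1))) ^ (c & 0))
2. [absorb_or →] (a | (a & c))  →  a;  E1 = ((a & (a | (a & 1))) ^ (c & 0))
3. [absorb_or →] (a | (a & 1))  →  a;  E1 = ((a & a) ^ (c & 0))
4. [and_idem ←] ((a & a) ^ (c & 0))  →  (((a & a) ^ (c & 0)) & ((a & a) ^ (c & 0)))
5. [xor_false ←] a  →  (a ^ 0);  E1 = (((a & a) ^ (c & 0)) & (((a ^ 0) & a) ^ (c & 0)))
6. [xor_false ←] a  →  (a ^ 0);  this is E2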